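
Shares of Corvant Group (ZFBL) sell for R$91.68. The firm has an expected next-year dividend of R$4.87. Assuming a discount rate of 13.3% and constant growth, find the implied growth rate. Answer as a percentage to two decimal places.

7.99%

From P₀ = D₁/(r − g), the implied growth is g = r − D₁/P₀.
g = 0.133 − 4.87/91.68 = 0.133 − 0.05312 = 0.07988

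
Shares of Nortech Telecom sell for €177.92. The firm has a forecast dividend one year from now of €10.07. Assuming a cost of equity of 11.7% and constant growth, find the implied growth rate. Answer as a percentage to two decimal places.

6.04%

From P₀ = D₁/(r − g), the implied growth is g = r − D₁/P₀.
g = 0.117 − 10.07/177.92 = 0.117 − 0.05660 = 0.06040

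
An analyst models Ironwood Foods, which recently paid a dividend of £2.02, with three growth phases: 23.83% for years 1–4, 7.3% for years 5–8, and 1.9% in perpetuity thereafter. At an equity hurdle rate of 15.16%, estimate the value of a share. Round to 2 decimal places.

£34.44

Three-stage DDM. Project D₁…D_8; terminal Gordon value at t=8 with g = 0.019; discount at r = 0.1516.
D_1 = 2.5014
D_2 = 3.0974
D_3 = 3.8356
D_4 = 4.7496
D_5 = 5.0963
D_6 = 5.4683
D_7 = 5.8675
D_8 = 6.2958
TV_8 = 6.4155/(0.1516−0.019) = 48.3821
P₀ = Σ Dₜ/(1+r)ᵗ + TV_8/(1+r)^8 = 34.4414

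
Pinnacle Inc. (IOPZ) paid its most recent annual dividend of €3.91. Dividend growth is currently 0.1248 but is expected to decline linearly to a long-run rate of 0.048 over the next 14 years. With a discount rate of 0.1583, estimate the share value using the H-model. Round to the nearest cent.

€56.21

H-model: P₀ = D₀[(1+g_L) + H(g_S−g_L)]/(r−g_L), with H = 14/2 = 7.
P₀ = 3.91 × [(1+0.048) + 7×(0.1248−0.048)] / (0.1583−0.048)
   = 3.91 × 1.5856 / 0.1103 = 56.2076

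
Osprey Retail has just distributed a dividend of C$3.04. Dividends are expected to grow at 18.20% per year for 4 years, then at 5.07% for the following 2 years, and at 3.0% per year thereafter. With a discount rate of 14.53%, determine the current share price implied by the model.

Three-stage DDM. Project D₁…D_6; terminal Gordon value at t=6 with g = 0.03; discount at r = 0.1453.
D_1 = 3.5933
D_2 = 4.2473
D_3 = 5.0203
D_4 = 5.9339
D_5 = 6.2348
D_6 = 6.5509
TV_6 = 6.7474/(0.1453−0.03) = 58.5206
P₀ = Σ Dₜ/(1+r)ᵗ + TV_6/(1+r)^6 = 45.1618

C$45.16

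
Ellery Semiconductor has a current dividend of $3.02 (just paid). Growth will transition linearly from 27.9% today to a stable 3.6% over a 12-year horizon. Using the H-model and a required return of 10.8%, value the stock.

$104.61

H-model: P₀ = D₀[(1+g_L) + H(g_S−g_L)]/(r−g_L), with H = 12/2 = 6.
P₀ = 3.02 × [(1+0.036) + 6×(0.279−0.036)] / (0.108−0.036)
   = 3.02 × 2.4940 / 0.072 = 104.6094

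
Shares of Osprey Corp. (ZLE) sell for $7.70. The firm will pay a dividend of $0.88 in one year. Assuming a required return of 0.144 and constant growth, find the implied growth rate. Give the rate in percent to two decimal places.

From P₀ = D₁/(r − g), the implied growth is g = r − D₁/P₀.
g = 0.144 − 0.88/7.70 = 0.144 − 0.11429 = 0.02971

2.97%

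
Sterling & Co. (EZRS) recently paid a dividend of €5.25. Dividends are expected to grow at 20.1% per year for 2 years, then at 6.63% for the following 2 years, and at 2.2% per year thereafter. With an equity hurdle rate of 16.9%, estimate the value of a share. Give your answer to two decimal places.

Three-stage DDM. Project D₁…D_4; terminal Gordon value at t=4 with g = 0.022; discount at r = 0.169.
D_1 = 6.3053
D_2 = 7.5726
D_3 = 8.0747
D_4 = 8.6100
TV_4 = 8.7994/(0.169−0.022) = 59.8601
P₀ = Σ Dₜ/(1+r)ᵗ + TV_4/(1+r)^4 = 52.6539

€52.65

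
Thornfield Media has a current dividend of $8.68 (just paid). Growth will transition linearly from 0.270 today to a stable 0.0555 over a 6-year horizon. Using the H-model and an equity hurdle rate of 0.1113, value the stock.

$264.29

H-model: P₀ = D₀[(1+g_L) + H(g_S−g_L)]/(r−g_L), with H = 6/2 = 3.
P₀ = 8.68 × [(1+0.0555) + 3×(0.27−0.0555)] / (0.1113−0.0555)
   = 8.68 × 1.6990 / 0.0558 = 264.2889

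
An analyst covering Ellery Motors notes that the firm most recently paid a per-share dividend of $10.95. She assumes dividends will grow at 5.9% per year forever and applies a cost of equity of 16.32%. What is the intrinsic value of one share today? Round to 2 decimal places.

Gordon growth model: P₀ = D₁/(r − g). D₁ = 10.95 × (1 + 0.059) = 11.5960.
P₀ = 11.5960 / (0.1632 − 0.059) = 11.5960 / 0.1042 = 111.2865

$111.29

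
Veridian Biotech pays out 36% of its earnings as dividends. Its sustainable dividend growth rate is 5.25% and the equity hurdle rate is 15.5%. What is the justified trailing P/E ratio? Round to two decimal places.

3.70

Justified trailing P/E = b(1+g)/(r−g) = 0.36×(1+0.0525)/(0.155−0.0525) = 3.6966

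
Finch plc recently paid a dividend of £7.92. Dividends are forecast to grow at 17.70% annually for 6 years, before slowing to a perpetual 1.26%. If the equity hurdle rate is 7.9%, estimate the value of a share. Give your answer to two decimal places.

£268.61

Two-stage DDM. Project D₁…D_6 at 0.177, terminal growth 0.0126, discount at r = 0.079.
D_1 = 9.3218
D_2 = 10.9718
D_3 = 12.9138
D_4 = 15.1996
D_5 = 17.8899
D_6 = 21.0564
Terminal value at t=6: TV = D_7/(r−g) = 21.3217/(0.079−0.0126) = 321.1100
P₀ = 9.3218/(1+0.079)^1 + 10.9718/(1+0.079)^2 + 12.9138/(1+0.079)^3 + 15.1996/(1+0.079)^4 + 17.8899/(1+0.079)^5 + 21.0564/(1+0.079)^6 + 321.1100/(1+0.079)^6 = 268.6136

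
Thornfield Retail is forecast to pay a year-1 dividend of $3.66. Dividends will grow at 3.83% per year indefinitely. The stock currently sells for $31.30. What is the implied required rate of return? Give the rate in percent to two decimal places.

Rearranging the constant-growth DDM: r = D₁/P₀ + g.
r = 3.6600 / 31.30 + 0.0383 = 0.11693 + 0.0383 = 0.15523

15.52%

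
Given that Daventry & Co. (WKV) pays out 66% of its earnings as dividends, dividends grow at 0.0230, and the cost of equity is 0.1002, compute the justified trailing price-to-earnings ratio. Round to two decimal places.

8.75

Justified trailing P/E = b(1+g)/(r−g) = 0.66×(1+0.023)/(0.1002−0.023) = 8.7459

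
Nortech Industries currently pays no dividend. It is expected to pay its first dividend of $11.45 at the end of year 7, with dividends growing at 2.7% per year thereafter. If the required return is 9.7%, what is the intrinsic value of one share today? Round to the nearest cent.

Deferred-dividend DDM. At t=6 the remaining stream is a growing perpetuity with first payment D_7 = 11.45.
V_6 = D_7/(r−g) = 11.45/(0.097−0.027) = 163.5714
P₀ = V_6/(1+r)^6 = 163.5714/(1+0.097)^6 = 93.8572

$93.86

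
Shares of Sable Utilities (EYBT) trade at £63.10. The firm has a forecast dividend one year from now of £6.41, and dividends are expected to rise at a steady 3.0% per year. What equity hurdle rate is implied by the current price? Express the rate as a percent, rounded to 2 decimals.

Rearranging the constant-growth DDM: r = D₁/P₀ + g.
r = 6.4100 / 63.10 + 0.03 = 0.10158 + 0.03 = 0.13158

13.16%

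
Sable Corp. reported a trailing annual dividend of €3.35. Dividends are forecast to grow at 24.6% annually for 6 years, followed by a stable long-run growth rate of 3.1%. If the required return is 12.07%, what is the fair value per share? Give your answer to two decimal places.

€102.33

Two-stage DDM. Project D₁…D_6 at 0.246, terminal growth 0.031, discount at r = 0.1207.
D_1 = 4.1741
D_2 = 5.2009
D_3 = 6.4804
D_4 = 8.0745
D_5 = 10.0609
D_6 = 12.5358
Terminal value at t=6: TV = D_7/(r−g) = 12.9244/(0.1207−0.031) = 144.0852
P₀ = 4.1741/(1+0.1207)^1 + 5.2009/(1+0.1207)^2 + 6.4804/(1+0.1207)^3 + 8.0745/(1+0.1207)^4 + 10.0609/(1+0.1207)^5 + 12.5358/(1+0.1207)^6 + 144.0852/(1+0.1207)^6 = 102.3313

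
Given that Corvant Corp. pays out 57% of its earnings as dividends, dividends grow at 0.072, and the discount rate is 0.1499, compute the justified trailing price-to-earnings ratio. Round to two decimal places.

7.84

Justified trailing P/E = b(1+g)/(r−g) = 0.57×(1+0.072)/(0.1499−0.072) = 7.8439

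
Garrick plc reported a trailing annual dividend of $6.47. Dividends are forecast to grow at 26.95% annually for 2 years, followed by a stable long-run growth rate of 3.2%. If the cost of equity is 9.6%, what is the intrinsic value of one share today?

Two-stage DDM. Project D₁…D_2 at 0.2695, terminal growth 0.032, discount at r = 0.096.
D_1 = 8.2137
D_2 = 10.4272
Terminal value at t=2: TV = D_3/(r−g) = 10.7609/(0.096−0.032) = 168.1394
P₀ = 8.2137/(1+0.096)^1 + 10.4272/(1+0.096)^2 + 168.1394/(1+0.096)^2 = 156.1491

$156.15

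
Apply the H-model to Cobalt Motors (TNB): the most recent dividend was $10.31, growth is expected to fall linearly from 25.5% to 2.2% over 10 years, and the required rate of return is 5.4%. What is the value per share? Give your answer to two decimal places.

H-model: P₀ = D₀[(1+g_L) + H(g_S−g_L)]/(r−g_L), with H = 10/2 = 5.
P₀ = 10.31 × [(1+0.022) + 5×(0.255−0.022)] / (0.054−0.022)
   = 10.31 × 2.1870 / 0.032 = 704.6241

$704.62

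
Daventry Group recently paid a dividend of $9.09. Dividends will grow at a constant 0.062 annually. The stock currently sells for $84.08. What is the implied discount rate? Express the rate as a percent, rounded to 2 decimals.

17.68%

Rearranging the constant-growth DDM: r = D₁/P₀ + g.
D₁ = 9.09 × (1 + 0.062) = 9.6536.
r = 9.6536 / 84.08 + 0.062 = 0.11481 + 0.062 = 0.17681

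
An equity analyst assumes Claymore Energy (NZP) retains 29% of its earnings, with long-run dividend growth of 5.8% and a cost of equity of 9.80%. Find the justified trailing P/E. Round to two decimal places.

Payout ratio b = 1 − 0.29 = 0.71.
Justified trailing P/E = b(1+g)/(r−g) = 0.71×(1+0.058)/(0.098−0.058) = 18.7795

18.78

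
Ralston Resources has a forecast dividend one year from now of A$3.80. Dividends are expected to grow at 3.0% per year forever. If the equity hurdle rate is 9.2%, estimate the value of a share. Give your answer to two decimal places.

A$61.29

Gordon growth model: P₀ = D₁/(r − g), with D₁ = 3.80 given directly.
P₀ = 3.8000 / (0.092 − 0.03) = 3.8000 / 0.062 = 61.2903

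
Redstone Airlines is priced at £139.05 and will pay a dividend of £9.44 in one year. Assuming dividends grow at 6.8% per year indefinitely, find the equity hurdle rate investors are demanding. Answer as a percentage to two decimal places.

Rearranging the constant-growth DDM: r = D₁/P₀ + g.
r = 9.4400 / 139.05 + 0.068 = 0.06789 + 0.068 = 0.13589

13.59%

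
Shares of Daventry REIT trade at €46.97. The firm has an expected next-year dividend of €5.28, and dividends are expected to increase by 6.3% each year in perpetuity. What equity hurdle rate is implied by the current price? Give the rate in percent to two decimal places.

17.54%

Rearranging the constant-growth DDM: r = D₁/P₀ + g.
r = 5.2800 / 46.97 + 0.063 = 0.11241 + 0.063 = 0.17541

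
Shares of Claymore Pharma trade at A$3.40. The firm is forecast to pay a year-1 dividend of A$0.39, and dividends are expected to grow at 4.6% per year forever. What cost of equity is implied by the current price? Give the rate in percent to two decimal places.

Rearranging the constant-growth DDM: r = D₁/P₀ + g.
r = 0.3900 / 3.40 + 0.046 = 0.11471 + 0.046 = 0.16071

16.07%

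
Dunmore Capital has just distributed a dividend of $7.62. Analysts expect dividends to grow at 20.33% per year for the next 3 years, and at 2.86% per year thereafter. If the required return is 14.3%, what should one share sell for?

Two-stage DDM. Project D₁…D_3 at 0.2033, terminal growth 0.0286, discount at r = 0.143.
D_1 = 9.1691
D_2 = 11.0332
D_3 = 13.2763
Terminal value at t=3: TV = D_4/(r−g) = 13.6560/(0.143−0.0286) = 119.3706
P₀ = 9.1691/(1+0.143)^1 + 11.0332/(1+0.143)^2 + 13.2763/(1+0.143)^3 + 119.3706/(1+0.143)^3 = 105.2969

$105.30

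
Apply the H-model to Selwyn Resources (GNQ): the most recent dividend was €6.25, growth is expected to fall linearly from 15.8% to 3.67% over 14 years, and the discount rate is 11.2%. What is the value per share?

€156.52

H-model: P₀ = D₀[(1+g_L) + H(g_S−g_L)]/(r−g_L), with H = 14/2 = 7.
P₀ = 6.25 × [(1+0.0367) + 7×(0.158−0.0367)] / (0.112−0.0367)
   = 6.25 × 1.8858 / 0.0753 = 156.5239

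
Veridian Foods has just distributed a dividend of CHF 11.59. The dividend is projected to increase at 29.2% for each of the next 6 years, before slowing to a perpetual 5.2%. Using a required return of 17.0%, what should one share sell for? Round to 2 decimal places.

CHF 287.18

Two-stage DDM. Project D₁…D_6 at 0.292, terminal growth 0.052, discount at r = 0.17.
D_1 = 14.9743
D_2 = 19.3468
D_3 = 24.9960
D_4 = 32.2949
D_5 = 41.7250
D_6 = 53.9087
Terminal value at t=6: TV = D_7/(r−g) = 56.7119/(0.17−0.052) = 480.6094
P₀ = 14.9743/(1+0.17)^1 + 19.3468/(1+0.17)^2 + 24.9960/(1+0.17)^3 + 32.2949/(1+0.17)^4 + 41.7250/(1+0.17)^5 + 53.9087/(1+0.17)^6 + 480.6094/(1+0.17)^6 = 287.1795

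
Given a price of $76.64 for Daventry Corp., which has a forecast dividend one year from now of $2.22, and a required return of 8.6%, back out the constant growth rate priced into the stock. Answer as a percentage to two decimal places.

5.70%

From P₀ = D₁/(r − g), the implied growth is g = r − D₁/P₀.
g = 0.086 − 2.22/76.64 = 0.086 − 0.02897 = 0.05703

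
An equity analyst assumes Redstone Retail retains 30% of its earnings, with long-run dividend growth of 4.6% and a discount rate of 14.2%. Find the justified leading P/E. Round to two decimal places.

Payout ratio b = 1 − 0.30 = 0.70.
Justified leading P/E = b/(r−g) = 0.70/(0.142−0.046) = 7.2917

7.29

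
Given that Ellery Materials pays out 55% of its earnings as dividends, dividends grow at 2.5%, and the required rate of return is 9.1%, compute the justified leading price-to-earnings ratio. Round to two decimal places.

Justified leading P/E = b/(r−g) = 0.55/(0.091−0.025) = 8.3333

8.33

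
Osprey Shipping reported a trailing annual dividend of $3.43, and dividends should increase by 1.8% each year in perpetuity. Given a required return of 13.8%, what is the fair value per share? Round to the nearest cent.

$29.10

Gordon growth model: P₀ = D₁/(r − g). D₁ = 3.43 × (1 + 0.018) = 3.4917.
P₀ = 3.4917 / (0.138 − 0.018) = 3.4917 / 0.12 = 29.0978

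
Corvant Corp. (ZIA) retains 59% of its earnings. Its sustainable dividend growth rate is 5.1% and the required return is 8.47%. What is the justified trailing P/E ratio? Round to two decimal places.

12.79

Payout ratio b = 1 − 0.59 = 0.41.
Justified trailing P/E = b(1+g)/(r−g) = 0.41×(1+0.051)/(0.0847−0.051) = 12.7866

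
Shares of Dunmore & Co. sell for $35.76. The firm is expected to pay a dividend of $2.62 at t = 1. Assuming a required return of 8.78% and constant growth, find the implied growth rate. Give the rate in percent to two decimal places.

From P₀ = D₁/(r − g), the implied growth is g = r − D₁/P₀.
g = 0.0878 − 2.62/35.76 = 0.0878 − 0.07327 = 0.01453

1.45%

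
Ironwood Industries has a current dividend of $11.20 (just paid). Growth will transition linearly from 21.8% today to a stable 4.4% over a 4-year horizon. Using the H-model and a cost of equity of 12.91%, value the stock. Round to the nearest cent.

H-model: P₀ = D₀[(1+g_L) + H(g_S−g_L)]/(r−g_L), with H = 4/2 = 2.
P₀ = 11.20 × [(1+0.044) + 2×(0.218−0.044)] / (0.1291−0.044)
   = 11.20 × 1.3920 / 0.0851 = 183.2009

$183.20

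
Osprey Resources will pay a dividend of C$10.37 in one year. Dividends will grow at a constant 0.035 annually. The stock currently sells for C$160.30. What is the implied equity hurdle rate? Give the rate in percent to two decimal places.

9.97%

Rearranging the constant-growth DDM: r = D₁/P₀ + g.
r = 10.3700 / 160.30 + 0.035 = 0.06469 + 0.035 = 0.09969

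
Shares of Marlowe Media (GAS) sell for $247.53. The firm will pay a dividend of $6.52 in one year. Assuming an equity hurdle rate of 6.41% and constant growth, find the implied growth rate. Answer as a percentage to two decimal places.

From P₀ = D₁/(r − g), the implied growth is g = r − D₁/P₀.
g = 0.0641 − 6.52/247.53 = 0.0641 − 0.02634 = 0.03776

3.78%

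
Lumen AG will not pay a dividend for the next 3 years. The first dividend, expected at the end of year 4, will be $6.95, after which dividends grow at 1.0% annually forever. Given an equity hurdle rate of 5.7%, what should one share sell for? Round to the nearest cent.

$125.22

Deferred-dividend DDM. At t=3 the remaining stream is a growing perpetuity with first payment D_4 = 6.95.
V_3 = D_4/(r−g) = 6.95/(0.057−0.01) = 147.8723
P₀ = V_3/(1+r)^3 = 147.8723/(1+0.057)^3 = 125.2166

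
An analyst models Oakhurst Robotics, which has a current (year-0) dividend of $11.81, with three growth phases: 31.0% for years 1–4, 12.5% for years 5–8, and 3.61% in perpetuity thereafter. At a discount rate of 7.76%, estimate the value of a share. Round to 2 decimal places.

Three-stage DDM. Project D₁…D_8; terminal Gordon value at t=8 with g = 0.0361; discount at r = 0.0776.
D_1 = 15.4711
D_2 = 20.2671
D_3 = 26.5500
D_4 = 34.7804
D_5 = 39.1280
D_6 = 44.0190
D_7 = 49.5214
D_8 = 55.7115
TV_8 = 57.7227/(0.0776−0.0361) = 1390.9091
P₀ = Σ Dₜ/(1+r)ᵗ + TV_8/(1+r)^8 = 958.8080

$958.81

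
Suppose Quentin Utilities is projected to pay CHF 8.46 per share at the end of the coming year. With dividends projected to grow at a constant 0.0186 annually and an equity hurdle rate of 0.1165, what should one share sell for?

Gordon growth model: P₀ = D₁/(r − g), with D₁ = 8.46 given directly.
P₀ = 8.4600 / (0.1165 − 0.0186) = 8.4600 / 0.0979 = 86.4147

CHF 86.41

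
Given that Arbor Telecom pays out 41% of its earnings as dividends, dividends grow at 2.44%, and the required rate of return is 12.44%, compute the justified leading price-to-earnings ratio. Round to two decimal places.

Justified leading P/E = b/(r−g) = 0.41/(0.1244−0.0244) = 4.1000

4.10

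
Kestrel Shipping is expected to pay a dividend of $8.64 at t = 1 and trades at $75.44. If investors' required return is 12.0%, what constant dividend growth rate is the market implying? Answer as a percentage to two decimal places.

From P₀ = D₁/(r − g), the implied growth is g = r − D₁/P₀.
g = 0.12 − 8.64/75.44 = 0.12 − 0.11453 = 0.00547

0.55%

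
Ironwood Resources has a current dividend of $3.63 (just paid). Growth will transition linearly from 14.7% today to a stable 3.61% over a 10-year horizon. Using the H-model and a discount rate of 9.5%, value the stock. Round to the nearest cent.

$98.03

H-model: P₀ = D₀[(1+g_L) + H(g_S−g_L)]/(r−g_L), with H = 10/2 = 5.
P₀ = 3.63 × [(1+0.0361) + 5×(0.147−0.0361)] / (0.095−0.0361)
   = 3.63 × 1.5906 / 0.0589 = 98.0285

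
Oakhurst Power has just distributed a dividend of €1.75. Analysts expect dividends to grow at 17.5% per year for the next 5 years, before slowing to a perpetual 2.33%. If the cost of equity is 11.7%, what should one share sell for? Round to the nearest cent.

€34.83

Two-stage DDM. Project D₁…D_5 at 0.175, terminal growth 0.0233, discount at r = 0.117.
D_1 = 2.0562
D_2 = 2.4161
D_3 = 2.8389
D_4 = 3.3357
D_5 = 3.9195
Terminal value at t=5: TV = D_6/(r−g) = 4.0108/(0.117−0.0233) = 42.8046
P₀ = 2.0562/(1+0.117)^1 + 2.4161/(1+0.117)^2 + 2.8389/(1+0.117)^3 + 3.3357/(1+0.117)^4 + 3.9195/(1+0.117)^5 + 42.8046/(1+0.117)^5 = 34.8276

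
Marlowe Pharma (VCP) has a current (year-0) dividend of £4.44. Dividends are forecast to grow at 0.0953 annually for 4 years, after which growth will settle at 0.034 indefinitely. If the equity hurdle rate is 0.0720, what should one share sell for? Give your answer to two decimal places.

Two-stage DDM. Project D₁…D_4 at 0.0953, terminal growth 0.034, discount at r = 0.072.
D_1 = 4.8631
D_2 = 5.3266
D_3 = 5.8342
D_4 = 6.3902
Terminal value at t=4: TV = D_5/(r−g) = 6.6075/(0.072−0.034) = 173.8811
P₀ = 4.8631/(1+0.072)^1 + 5.3266/(1+0.072)^2 + 5.8342/(1+0.072)^3 + 6.3902/(1+0.072)^4 + 173.8811/(1+0.072)^4 = 150.4121

£150.41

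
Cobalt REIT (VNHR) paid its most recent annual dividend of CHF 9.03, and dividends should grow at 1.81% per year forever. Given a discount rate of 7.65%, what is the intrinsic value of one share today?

CHF 157.42

Gordon growth model: P₀ = D₁/(r − g). D₁ = 9.03 × (1 + 0.0181) = 9.1934.
P₀ = 9.1934 / (0.0765 − 0.0181) = 9.1934 / 0.0584 = 157.4220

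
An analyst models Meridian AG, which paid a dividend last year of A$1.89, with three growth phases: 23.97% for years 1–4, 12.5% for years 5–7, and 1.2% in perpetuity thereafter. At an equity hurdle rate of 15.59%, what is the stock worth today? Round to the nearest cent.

Three-stage DDM. Project D₁…D_7; terminal Gordon value at t=7 with g = 0.012; discount at r = 0.1559.
D_1 = 2.3430
D_2 = 2.9047
D_3 = 3.6009
D_4 = 4.4640
D_5 = 5.0220
D_6 = 5.6498
D_7 = 6.3560
TV_7 = 6.4323/(0.1559−0.012) = 44.6998
P₀ = Σ Dₜ/(1+r)ᵗ + TV_7/(1+r)^7 = 32.3541

A$32.35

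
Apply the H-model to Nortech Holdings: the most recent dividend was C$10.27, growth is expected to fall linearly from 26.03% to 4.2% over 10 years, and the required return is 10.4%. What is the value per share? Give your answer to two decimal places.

H-model: P₀ = D₀[(1+g_L) + H(g_S−g_L)]/(r−g_L), with H = 10/2 = 5.
P₀ = 10.27 × [(1+0.042) + 5×(0.2603−0.042)] / (0.104−0.042)
   = 10.27 × 2.1335 / 0.062 = 353.4040

C$353.40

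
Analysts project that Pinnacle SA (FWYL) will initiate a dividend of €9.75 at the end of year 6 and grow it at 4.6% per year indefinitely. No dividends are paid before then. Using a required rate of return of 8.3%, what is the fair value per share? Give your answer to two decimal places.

Deferred-dividend DDM. At t=5 the remaining stream is a growing perpetuity with first payment D_6 = 9.75.
V_5 = D_6/(r−g) = 9.75/(0.083−0.046) = 263.5135
P₀ = V_5/(1+r)^5 = 263.5135/(1+0.083)^5 = 176.8726

€176.87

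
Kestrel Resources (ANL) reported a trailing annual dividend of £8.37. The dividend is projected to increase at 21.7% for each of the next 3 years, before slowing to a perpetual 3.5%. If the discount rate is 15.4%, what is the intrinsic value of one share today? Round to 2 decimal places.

Two-stage DDM. Project D₁…D_3 at 0.217, terminal growth 0.035, discount at r = 0.154.
D_1 = 10.1863
D_2 = 12.3967
D_3 = 15.0868
Terminal value at t=3: TV = D_4/(r−g) = 15.6148/(0.154−0.035) = 131.2171
P₀ = 10.1863/(1+0.154)^1 + 12.3967/(1+0.154)^2 + 15.0868/(1+0.154)^3 + 131.2171/(1+0.154)^3 = 113.3361

£113.34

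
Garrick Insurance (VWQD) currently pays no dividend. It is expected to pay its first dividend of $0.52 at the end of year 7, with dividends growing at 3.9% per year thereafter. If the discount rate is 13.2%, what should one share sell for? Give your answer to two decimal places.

$2.66

Deferred-dividend DDM. At t=6 the remaining stream is a growing perpetuity with first payment D_7 = 0.52.
V_6 = D_7/(r−g) = 0.52/(0.132−0.039) = 5.5914
P₀ = V_6/(1+r)^6 = 5.5914/(1+0.132)^6 = 2.6573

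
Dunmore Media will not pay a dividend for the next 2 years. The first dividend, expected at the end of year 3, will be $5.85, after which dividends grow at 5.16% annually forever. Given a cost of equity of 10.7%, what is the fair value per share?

Deferred-dividend DDM. At t=2 the remaining stream is a growing perpetuity with first payment D_3 = 5.85.
V_2 = D_3/(r−g) = 5.85/(0.107−0.0516) = 105.5957
P₀ = V_2/(1+r)^2 = 105.5957/(1+0.107)^2 = 86.1690

$86.17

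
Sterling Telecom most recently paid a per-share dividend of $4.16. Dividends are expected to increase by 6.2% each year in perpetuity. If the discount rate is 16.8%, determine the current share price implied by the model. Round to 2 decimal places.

$41.68

Gordon growth model: P₀ = D₁/(r − g). D₁ = 4.16 × (1 + 0.062) = 4.4179.
P₀ = 4.4179 / (0.168 − 0.062) = 4.4179 / 0.106 = 41.6785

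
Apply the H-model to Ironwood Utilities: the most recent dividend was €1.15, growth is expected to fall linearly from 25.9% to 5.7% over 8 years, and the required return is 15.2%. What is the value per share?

€22.58

H-model: P₀ = D₀[(1+g_L) + H(g_S−g_L)]/(r−g_L), with H = 8/2 = 4.
P₀ = 1.15 × [(1+0.057) + 4×(0.259−0.057)] / (0.152−0.057)
   = 1.15 × 1.8650 / 0.095 = 22.5763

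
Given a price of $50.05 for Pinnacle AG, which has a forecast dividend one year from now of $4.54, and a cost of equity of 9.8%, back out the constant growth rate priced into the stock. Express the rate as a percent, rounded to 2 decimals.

0.73%

From P₀ = D₁/(r − g), the implied growth is g = r − D₁/P₀.
g = 0.098 − 4.54/50.05 = 0.098 − 0.09071 = 0.00729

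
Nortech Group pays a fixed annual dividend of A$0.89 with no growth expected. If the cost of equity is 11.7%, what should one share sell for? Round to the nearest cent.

A$7.61

Zero-growth DDM (perpetuity): P₀ = D/r = 0.89 / 0.117 = 7.6068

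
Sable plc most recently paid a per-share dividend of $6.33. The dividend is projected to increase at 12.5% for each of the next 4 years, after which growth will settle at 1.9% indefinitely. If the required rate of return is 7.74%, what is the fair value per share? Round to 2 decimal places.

Two-stage DDM. Project D₁…D_4 at 0.125, terminal growth 0.019, discount at r = 0.0774.
D_1 = 7.1212
D_2 = 8.0114
D_3 = 9.0128
D_4 = 10.1394
Terminal value at t=4: TV = D_5/(r−g) = 10.3321/(0.0774−0.019) = 176.9193
P₀ = 7.1212/(1+0.0774)^1 + 8.0114/(1+0.0774)^2 + 9.0128/(1+0.0774)^3 + 10.1394/(1+0.0774)^4 + 176.9193/(1+0.0774)^4 = 159.5437

$159.54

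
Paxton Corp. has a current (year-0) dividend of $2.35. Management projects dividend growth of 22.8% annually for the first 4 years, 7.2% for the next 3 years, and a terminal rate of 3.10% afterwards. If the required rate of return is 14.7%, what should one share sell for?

$41.69

Three-stage DDM. Project D₁…D_7; terminal Gordon value at t=7 with g = 0.031; discount at r = 0.147.
D_1 = 2.8858
D_2 = 3.5438
D_3 = 4.3517
D_4 = 5.3439
D_5 = 5.7287
D_6 = 6.1412
D_7 = 6.5833
TV_7 = 6.7874/(0.147−0.031) = 58.5122
P₀ = Σ Dₜ/(1+r)ᵗ + TV_7/(1+r)^7 = 41.6869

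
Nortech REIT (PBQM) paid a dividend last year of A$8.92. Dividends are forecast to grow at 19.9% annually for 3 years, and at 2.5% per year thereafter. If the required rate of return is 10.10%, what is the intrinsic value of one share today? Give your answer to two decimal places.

Two-stage DDM. Project D₁…D_3 at 0.199, terminal growth 0.025, discount at r = 0.101.
D_1 = 10.6951
D_2 = 12.8234
D_3 = 15.3753
Terminal value at t=3: TV = D_4/(r−g) = 15.7596/(0.101−0.025) = 207.3637
P₀ = 10.6951/(1+0.101)^1 + 12.8234/(1+0.101)^2 + 15.3753/(1+0.101)^3 + 207.3637/(1+0.101)^3 = 187.1841

A$187.18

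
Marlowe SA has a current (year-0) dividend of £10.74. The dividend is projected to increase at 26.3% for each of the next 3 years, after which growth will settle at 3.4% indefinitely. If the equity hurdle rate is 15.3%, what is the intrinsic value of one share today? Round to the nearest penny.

£161.43

Two-stage DDM. Project D₁…D_3 at 0.263, terminal growth 0.034, discount at r = 0.153.
D_1 = 13.5646
D_2 = 17.1321
D_3 = 21.6379
Terminal value at t=3: TV = D_4/(r−g) = 22.3735/(0.153−0.034) = 188.0130
P₀ = 13.5646/(1+0.153)^1 + 17.1321/(1+0.153)^2 + 21.6379/(1+0.153)^3 + 188.0130/(1+0.153)^3 = 161.4273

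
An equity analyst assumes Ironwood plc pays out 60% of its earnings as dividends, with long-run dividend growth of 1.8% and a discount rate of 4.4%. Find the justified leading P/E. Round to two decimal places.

23.08

Justified leading P/E = b/(r−g) = 0.60/(0.044−0.018) = 23.0769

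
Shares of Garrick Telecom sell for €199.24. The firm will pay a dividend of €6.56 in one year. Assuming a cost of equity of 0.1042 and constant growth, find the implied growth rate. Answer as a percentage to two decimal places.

From P₀ = D₁/(r − g), the implied growth is g = r − D₁/P₀.
g = 0.1042 − 6.56/199.24 = 0.1042 − 0.03293 = 0.07127

7.13%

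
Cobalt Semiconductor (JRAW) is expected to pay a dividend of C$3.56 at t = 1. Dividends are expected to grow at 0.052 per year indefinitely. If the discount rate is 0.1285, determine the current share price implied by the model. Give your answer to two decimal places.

Gordon growth model: P₀ = D₁/(r − g), with D₁ = 3.56 given directly.
P₀ = 3.5600 / (0.1285 − 0.052) = 3.5600 / 0.0765 = 46.5359

C$46.54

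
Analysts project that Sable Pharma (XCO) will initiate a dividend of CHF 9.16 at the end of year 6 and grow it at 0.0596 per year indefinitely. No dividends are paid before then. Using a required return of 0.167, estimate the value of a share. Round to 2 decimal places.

Deferred-dividend DDM. At t=5 the remaining stream is a growing perpetuity with first payment D_6 = 9.16.
V_5 = D_6/(r−g) = 9.16/(0.167−0.0596) = 85.2886
P₀ = V_5/(1+r)^5 = 85.2886/(1+0.167)^5 = 39.4037

CHF 39.40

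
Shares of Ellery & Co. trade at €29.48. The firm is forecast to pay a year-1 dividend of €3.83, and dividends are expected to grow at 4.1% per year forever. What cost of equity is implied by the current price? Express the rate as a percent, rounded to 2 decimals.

17.09%

Rearranging the constant-growth DDM: r = D₁/P₀ + g.
r = 3.8300 / 29.48 + 0.041 = 0.12992 + 0.041 = 0.17092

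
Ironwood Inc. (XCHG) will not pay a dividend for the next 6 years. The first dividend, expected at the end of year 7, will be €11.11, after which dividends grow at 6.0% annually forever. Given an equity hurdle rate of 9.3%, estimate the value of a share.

Deferred-dividend DDM. At t=6 the remaining stream is a growing perpetuity with first payment D_7 = 11.11.
V_6 = D_7/(r−g) = 11.11/(0.093−0.06) = 336.6667
P₀ = V_6/(1+r)^6 = 336.6667/(1+0.093)^6 = 197.4600

€197.46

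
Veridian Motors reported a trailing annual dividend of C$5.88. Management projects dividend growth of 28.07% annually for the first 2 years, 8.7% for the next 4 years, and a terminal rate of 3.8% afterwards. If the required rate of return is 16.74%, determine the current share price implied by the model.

Three-stage DDM. Project D₁…D_6; terminal Gordon value at t=6 with g = 0.038; discount at r = 0.1674.
D_1 = 7.5305
D_2 = 9.6443
D_3 = 10.4834
D_4 = 11.3954
D_5 = 12.3868
D_6 = 13.4645
TV_6 = 13.9762/(0.1674−0.038) = 108.0074
P₀ = Σ Dₜ/(1+r)ᵗ + TV_6/(1+r)^6 = 79.9560

C$79.96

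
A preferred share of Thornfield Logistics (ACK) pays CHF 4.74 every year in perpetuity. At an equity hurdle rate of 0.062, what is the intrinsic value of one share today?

CHF 76.45

Zero-growth DDM (perpetuity): P₀ = D/r = 4.74 / 0.062 = 76.4516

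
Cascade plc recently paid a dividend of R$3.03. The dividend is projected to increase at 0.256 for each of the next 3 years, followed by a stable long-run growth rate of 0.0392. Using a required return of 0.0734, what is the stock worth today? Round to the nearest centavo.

R$160.05

Two-stage DDM. Project D₁…D_3 at 0.256, terminal growth 0.0392, discount at r = 0.0734.
D_1 = 3.8057
D_2 = 4.7799
D_3 = 6.0036
Terminal value at t=3: TV = D_4/(r−g) = 6.2389/(0.0734−0.0392) = 182.4251
P₀ = 3.8057/(1+0.0734)^1 + 4.7799/(1+0.0734)^2 + 6.0036/(1+0.0734)^3 + 182.4251/(1+0.0734)^3 = 160.0510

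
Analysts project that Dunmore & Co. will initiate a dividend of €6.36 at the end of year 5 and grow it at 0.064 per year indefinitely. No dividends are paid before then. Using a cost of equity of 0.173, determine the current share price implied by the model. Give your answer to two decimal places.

Deferred-dividend DDM. At t=4 the remaining stream is a growing perpetuity with first payment D_5 = 6.36.
V_4 = D_5/(r−g) = 6.36/(0.173−0.064) = 58.3486
P₀ = V_4/(1+r)^4 = 58.3486/(1+0.173)^4 = 30.8204

€30.82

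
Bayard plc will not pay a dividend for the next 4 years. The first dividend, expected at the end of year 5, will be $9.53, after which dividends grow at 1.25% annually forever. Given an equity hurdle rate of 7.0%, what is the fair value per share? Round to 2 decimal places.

$126.44

Deferred-dividend DDM. At t=4 the remaining stream is a growing perpetuity with first payment D_5 = 9.53.
V_4 = D_5/(r−g) = 9.53/(0.07−0.0125) = 165.7391
P₀ = V_4/(1+r)^4 = 165.7391/(1+0.07)^4 = 126.4416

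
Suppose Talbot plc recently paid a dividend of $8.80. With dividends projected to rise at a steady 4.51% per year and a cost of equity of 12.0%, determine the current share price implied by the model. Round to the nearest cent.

$122.79

Gordon growth model: P₀ = D₁/(r − g). D₁ = 8.80 × (1 + 0.0451) = 9.1969.
P₀ = 9.1969 / (0.12 − 0.0451) = 9.1969 / 0.0749 = 122.7888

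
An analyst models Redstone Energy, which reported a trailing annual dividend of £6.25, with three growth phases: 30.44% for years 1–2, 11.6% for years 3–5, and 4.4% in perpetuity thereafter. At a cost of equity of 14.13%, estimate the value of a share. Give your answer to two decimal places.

Three-stage DDM. Project D₁…D_5; terminal Gordon value at t=5 with g = 0.044; discount at r = 0.1413.
D_1 = 8.1525
D_2 = 10.6341
D_3 = 11.8677
D_4 = 13.2443
D_5 = 14.7807
TV_5 = 15.4310/(0.1413−0.044) = 158.5922
P₀ = Σ Dₜ/(1+r)ᵗ + TV_5/(1+r)^5 = 120.6290

£120.63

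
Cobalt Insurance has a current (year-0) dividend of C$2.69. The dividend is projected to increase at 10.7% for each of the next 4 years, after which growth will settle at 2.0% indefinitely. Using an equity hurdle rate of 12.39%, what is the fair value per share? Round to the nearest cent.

Two-stage DDM. Project D₁…D_4 at 0.107, terminal growth 0.02, discount at r = 0.1239.
D_1 = 2.9778
D_2 = 3.2965
D_3 = 3.6492
D_4 = 4.0396
Terminal value at t=4: TV = D_5/(r−g) = 4.1204/(0.1239−0.02) = 39.6577
P₀ = 2.9778/(1+0.1239)^1 + 3.2965/(1+0.1239)^2 + 3.6492/(1+0.1239)^3 + 4.0396/(1+0.1239)^4 + 39.6577/(1+0.1239)^4 = 35.2167

C$35.22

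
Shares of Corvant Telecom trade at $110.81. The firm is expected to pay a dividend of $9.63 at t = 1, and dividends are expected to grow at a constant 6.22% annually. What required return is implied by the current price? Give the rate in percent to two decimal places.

Rearranging the constant-growth DDM: r = D₁/P₀ + g.
r = 9.6300 / 110.81 + 0.0622 = 0.08691 + 0.0622 = 0.14911

14.91%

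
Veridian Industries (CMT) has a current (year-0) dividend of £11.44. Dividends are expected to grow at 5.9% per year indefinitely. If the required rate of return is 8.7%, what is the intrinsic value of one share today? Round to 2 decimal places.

Gordon growth model: P₀ = D₁/(r − g). D₁ = 11.44 × (1 + 0.059) = 12.1150.
P₀ = 12.1150 / (0.087 − 0.059) = 12.1150 / 0.028 = 432.6771

£432.68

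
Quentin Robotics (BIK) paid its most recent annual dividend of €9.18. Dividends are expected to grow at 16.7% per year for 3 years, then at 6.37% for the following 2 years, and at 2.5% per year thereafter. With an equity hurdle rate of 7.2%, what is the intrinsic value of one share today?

€310.43

Three-stage DDM. Project D₁…D_5; terminal Gordon value at t=5 with g = 0.025; discount at r = 0.072.
D_1 = 10.7131
D_2 = 12.5021
D_3 = 14.5900
D_4 = 15.5194
D_5 = 16.5080
TV_5 = 16.9207/(0.072−0.025) = 360.0142
P₀ = Σ Dₜ/(1+r)ᵗ + TV_5/(1+r)^5 = 310.4276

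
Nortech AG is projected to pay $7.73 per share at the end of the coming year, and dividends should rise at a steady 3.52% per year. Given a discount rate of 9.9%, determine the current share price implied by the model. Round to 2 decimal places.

$121.16

Gordon growth model: P₀ = D₁/(r − g), with D₁ = 7.73 given directly.
P₀ = 7.7300 / (0.099 − 0.0352) = 7.7300 / 0.0638 = 121.1599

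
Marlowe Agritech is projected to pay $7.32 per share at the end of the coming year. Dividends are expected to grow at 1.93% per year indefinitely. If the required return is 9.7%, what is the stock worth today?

$94.21

Gordon growth model: P₀ = D₁/(r − g), with D₁ = 7.32 given directly.
P₀ = 7.3200 / (0.097 − 0.0193) = 7.3200 / 0.0777 = 94.2085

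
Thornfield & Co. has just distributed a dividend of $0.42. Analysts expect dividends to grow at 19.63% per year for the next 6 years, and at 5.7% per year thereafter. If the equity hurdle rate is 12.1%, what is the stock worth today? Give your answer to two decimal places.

Two-stage DDM. Project D₁…D_6 at 0.1963, terminal growth 0.057, discount at r = 0.121.
D_1 = 0.5024
D_2 = 0.6011
D_3 = 0.7191
D_4 = 0.8602
D_5 = 1.0291
D_6 = 1.2311
Terminal value at t=6: TV = D_7/(r−g) = 1.3013/(0.121−0.057) = 20.3322
P₀ = 0.5024/(1+0.121)^1 + 0.6011/(1+0.121)^2 + 0.7191/(1+0.121)^3 + 0.8602/(1+0.121)^4 + 1.0291/(1+0.121)^5 + 1.2311/(1+0.121)^6 + 20.3322/(1+0.121)^6 = 13.4294

$13.43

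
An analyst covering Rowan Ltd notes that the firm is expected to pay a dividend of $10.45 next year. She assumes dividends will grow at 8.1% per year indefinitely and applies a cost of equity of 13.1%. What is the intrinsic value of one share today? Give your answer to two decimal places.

Gordon growth model: P₀ = D₁/(r − g), with D₁ = 10.45 given directly.
P₀ = 10.4500 / (0.131 − 0.081) = 10.4500 / 0.05 = 209.0000

$209.00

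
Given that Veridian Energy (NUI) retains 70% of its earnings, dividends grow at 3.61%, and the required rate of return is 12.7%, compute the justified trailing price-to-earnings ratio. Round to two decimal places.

Payout ratio b = 1 − 0.70 = 0.30.
Justified trailing P/E = b(1+g)/(r−g) = 0.30×(1+0.0361)/(0.127−0.0361) = 3.4195

3.42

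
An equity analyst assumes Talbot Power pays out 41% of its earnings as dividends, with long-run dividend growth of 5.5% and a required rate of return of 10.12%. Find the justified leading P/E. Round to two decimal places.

Justified leading P/E = b/(r−g) = 0.41/(0.1012−0.055) = 8.8745

8.87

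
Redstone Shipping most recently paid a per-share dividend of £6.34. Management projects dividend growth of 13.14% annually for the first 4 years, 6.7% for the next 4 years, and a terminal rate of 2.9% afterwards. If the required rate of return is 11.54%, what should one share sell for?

Three-stage DDM. Project D₁…D_8; terminal Gordon value at t=8 with g = 0.029; discount at r = 0.1154.
D_1 = 7.1731
D_2 = 8.1156
D_3 = 9.1820
D_4 = 10.3885
D_5 = 11.0846
D_6 = 11.8272
D_7 = 12.6196
D_8 = 13.4652
TV_8 = 13.8557/(0.1154−0.029) = 160.3664
P₀ = Σ Dₜ/(1+r)ᵗ + TV_8/(1+r)^8 = 117.2779

£117.28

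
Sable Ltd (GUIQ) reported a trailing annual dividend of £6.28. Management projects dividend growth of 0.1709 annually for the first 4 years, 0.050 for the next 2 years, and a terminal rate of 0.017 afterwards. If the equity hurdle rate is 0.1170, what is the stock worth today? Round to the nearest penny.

£110.27

Three-stage DDM. Project D₁…D_6; terminal Gordon value at t=6 with g = 0.017; discount at r = 0.117.
D_1 = 7.3533
D_2 = 8.6099
D_3 = 10.0814
D_4 = 11.8043
D_5 = 12.3945
D_6 = 13.0142
TV_6 = 13.2354/(0.117−0.017) = 132.3544
P₀ = Σ Dₜ/(1+r)ᵗ + TV_6/(1+r)^6 = 110.2711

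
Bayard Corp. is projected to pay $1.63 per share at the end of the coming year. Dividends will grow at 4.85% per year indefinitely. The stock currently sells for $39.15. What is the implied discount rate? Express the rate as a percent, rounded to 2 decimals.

Rearranging the constant-growth DDM: r = D₁/P₀ + g.
r = 1.6300 / 39.15 + 0.0485 = 0.04163 + 0.0485 = 0.09013

9.01%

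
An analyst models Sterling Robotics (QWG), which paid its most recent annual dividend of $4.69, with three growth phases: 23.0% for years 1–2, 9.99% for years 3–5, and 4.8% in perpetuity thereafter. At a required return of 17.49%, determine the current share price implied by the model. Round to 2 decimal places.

Three-stage DDM. Project D₁…D_5; terminal Gordon value at t=5 with g = 0.048; discount at r = 0.1749.
D_1 = 5.7687
D_2 = 7.0955
D_3 = 7.8043
D_4 = 8.5840
D_5 = 9.4415
TV_5 = 9.8947/(0.1749−0.048) = 77.9727
P₀ = Σ Dₜ/(1+r)ᵗ + TV_5/(1+r)^5 = 58.4132

$58.41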